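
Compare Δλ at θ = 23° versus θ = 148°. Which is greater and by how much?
148° produces the larger shift by a factor of 23.247

Calculate both shifts using Δλ = λ_C(1 - cos θ):

For θ₁ = 23°:
Δλ₁ = 2.4263 × (1 - cos(23°))
Δλ₁ = 2.4263 × 0.0795
Δλ₁ = 0.1929 pm

For θ₂ = 148°:
Δλ₂ = 2.4263 × (1 - cos(148°))
Δλ₂ = 2.4263 × 1.8480
Δλ₂ = 4.4839 pm

The 148° angle produces the larger shift.
Ratio: 4.4839/0.1929 = 23.247

(Intermediate values are shown rounded; full precision is carried through to the final answer.)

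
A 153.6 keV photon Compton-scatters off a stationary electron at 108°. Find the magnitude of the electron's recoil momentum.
1.1488e-22 kg·m/s

The electron is initially at rest, so by conservation of momentum:
p⃗_e = p⃗₀ − p⃗'  (incident photon momentum minus scattered photon momentum)

Photon momentum magnitudes (p = h/λ = E/c):
λ₀ = hc/E₀ = 8.0719 pm → p₀ = h/λ₀ = 8.2088e-23 kg·m/s
Δλ = λ_C(1 − cos 108°) = 3.1761 pm
λ' = 11.2480 pm → p' = h/λ' = 5.8909e-23 kg·m/s

The scattered photon makes angle θ = 108° with the incident direction, so by the law of cosines:
|p⃗_e|² = p₀² + p'² − 2p₀p'cos θ
|p⃗_e|² = (8.2088e-23)² + (5.8909e-23)² − 2·8.2088e-23·5.8909e-23·cos(108°)
|p⃗_e| = 1.1488e-22 kg·m/s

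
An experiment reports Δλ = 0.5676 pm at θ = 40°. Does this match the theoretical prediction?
Yes, consistent

Calculate the expected shift for θ = 40°:

Δλ_expected = λ_C(1 - cos(40°))
Δλ_expected = 2.4263 × (1 - cos(40°))
Δλ_expected = 2.4263 × 0.2340
Δλ_expected = 0.5676 pm

Given shift: 0.5676 pm
Expected shift: 0.5676 pm
Difference: 0.0000 pm

The values match. This is consistent with Compton scattering at the stated angle.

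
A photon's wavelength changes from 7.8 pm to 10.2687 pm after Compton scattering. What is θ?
91.00°

First find the wavelength shift:
Δλ = λ' - λ = 10.2687 - 7.8 = 2.4687 pm

Using Δλ = λ_C(1 - cos θ), with λ_C = h/(m_e·c) ≈ 2.42631024 pm:
cos θ = 1 - Δλ/λ_C
cos θ = 1 - 2.4687/2.42631024
cos θ = -0.017471

θ = arccos(-0.017471)
θ = 91.00°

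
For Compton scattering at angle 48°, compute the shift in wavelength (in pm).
0.8028 pm

Using the Compton scattering formula:
Δλ = λ_C(1 - cos θ)

where λ_C = h/(m_e·c) ≈ 2.4263 pm is the Compton wavelength of an electron.

For θ = 48°:
cos(48°) = 0.6691
1 - cos(48°) = 0.3309

Δλ = 2.4263 × 0.3309
Δλ = 0.8028 pm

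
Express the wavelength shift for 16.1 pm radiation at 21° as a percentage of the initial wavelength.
1.0010%

Calculate the Compton shift:
Δλ = λ_C(1 - cos(21°))
Δλ = 2.4263 × (1 - cos(21°))
Δλ = 2.4263 × 0.0664
Δλ = 0.1612 pm

Percentage change:
(Δλ/λ₀) × 100 = (0.1612/16.1) × 100
= 1.0010%

(Intermediate values are shown rounded; full precision is carried through to the final answer.)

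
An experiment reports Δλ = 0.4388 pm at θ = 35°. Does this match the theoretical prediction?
Yes, consistent

Calculate the expected shift for θ = 35°:

Δλ_expected = λ_C(1 - cos(35°))
Δλ_expected = 2.4263 × (1 - cos(35°))
Δλ_expected = 2.4263 × 0.1808
Δλ_expected = 0.4388 pm

Given shift: 0.4388 pm
Expected shift: 0.4388 pm
Difference: 0.0000 pm

The values match. This is consistent with Compton scattering at the stated angle.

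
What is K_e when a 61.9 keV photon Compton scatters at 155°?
11.6125 keV

By energy conservation: K_e = E_initial - E_final

First find the scattered photon energy:
Initial wavelength: λ = hc/E = 20.0298 pm
Compton shift: Δλ = λ_C(1 - cos(155°)) = 4.6253 pm
Final wavelength: λ' = 20.0298 + 4.6253 = 24.6551 pm
Final photon energy: E' = hc/λ' = 50.2875 keV

Electron kinetic energy:
K_e = E - E' = 61.9000 - 50.2875 = 11.6125 keV

(Intermediate values are shown rounded; full precision is carried through to the final answer.)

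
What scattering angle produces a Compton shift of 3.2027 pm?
108.66°

From the Compton formula Δλ = λ_C(1 - cos θ), we can solve for θ:

cos θ = 1 - Δλ/λ_C

Given:
- Δλ = 3.2027 pm
- λ_C = h/(m_e·c) ≈ 2.42631024 pm

cos θ = 1 - 3.2027/2.42631024
cos θ = 1 - 1.319988
cos θ = -0.319988

θ = arccos(-0.319988)
θ = 108.66°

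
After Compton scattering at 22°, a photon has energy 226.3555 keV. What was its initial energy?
233.9000 keV

Convert final energy to wavelength (hc ≈ 1239.842 keV·pm):
λ' = hc/E' = 1239.842 / 226.3555 = 5.4774 pm

Calculate the Compton shift:
Δλ = λ_C(1 - cos(22°))
Δλ = 2.4263 × (1 - cos(22°))
Δλ = 0.1767 pm

Initial wavelength:
λ = λ' - Δλ = 5.4774 - 0.1767 = 5.3007 pm

Initial energy:
E = hc/λ = 1239.842 / 5.3007 = 233.9000 keV

(Intermediate values are shown rounded; full precision is carried through to the final answer.)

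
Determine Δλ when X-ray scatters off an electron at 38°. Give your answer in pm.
0.5144 pm

Using the Compton scattering formula:
Δλ = λ_C(1 - cos θ)

where λ_C = h/(m_e·c) ≈ 2.4263 pm is the Compton wavelength of an electron.

For θ = 38°:
cos(38°) = 0.7880
1 - cos(38°) = 0.2120

Δλ = 2.4263 × 0.2120
Δλ = 0.5144 pm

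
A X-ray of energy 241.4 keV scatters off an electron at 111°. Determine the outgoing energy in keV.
147.0423 keV

First convert energy to wavelength:
λ = hc/E, with hc ≈ 1239.842 keV·pm (i.e. 1239.842 eV·nm)

For E = 241.4 keV = 241400 eV:
λ = 1239.842 keV·pm / 241.4 keV
λ = 5.1360 pm

Calculate the Compton shift:
Δλ = λ_C(1 - cos(111°)) = 2.4263 × 1.3584
Δλ = 3.2958 pm

Final wavelength:
λ' = 5.1360 + 3.2958 = 8.4319 pm

Final energy:
E' = hc/λ' = 1239.842 / 8.4319 = 147.0423 keV

(Intermediate values are shown rounded; full precision is carried through to the final answer.)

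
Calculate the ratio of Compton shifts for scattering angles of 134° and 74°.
134° produces the larger shift by a factor of 2.340

Calculate both shifts using Δλ = λ_C(1 - cos θ):

For θ₁ = 74°:
Δλ₁ = 2.4263 × (1 - cos(74°))
Δλ₁ = 2.4263 × 0.7244
Δλ₁ = 1.7575 pm

For θ₂ = 134°:
Δλ₂ = 2.4263 × (1 - cos(134°))
Δλ₂ = 2.4263 × 1.6947
Δλ₂ = 4.1118 pm

The 134° angle produces the larger shift.
Ratio: 4.1118/1.7575 = 2.340

(Intermediate values are shown rounded; full precision is carried through to the final answer.)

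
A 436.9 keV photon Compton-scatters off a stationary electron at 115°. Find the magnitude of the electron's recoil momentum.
2.9395e-22 kg·m/s

The electron is initially at rest, so by conservation of momentum:
p⃗_e = p⃗₀ − p⃗'  (incident photon momentum minus scattered photon momentum)

Photon momentum magnitudes (p = h/λ = E/c):
λ₀ = hc/E₀ = 2.8378 pm → p₀ = h/λ₀ = 2.3349e-22 kg·m/s
Δλ = λ_C(1 − cos 115°) = 3.4517 pm
λ' = 6.2895 pm → p' = h/λ' = 1.0535e-22 kg·m/s

The scattered photon makes angle θ = 115° with the incident direction, so by the law of cosines:
|p⃗_e|² = p₀² + p'² − 2p₀p'cos θ
|p⃗_e|² = (2.3349e-22)² + (1.0535e-22)² − 2·2.3349e-22·1.0535e-22·cos(115°)
|p⃗_e| = 2.9395e-22 kg·m/s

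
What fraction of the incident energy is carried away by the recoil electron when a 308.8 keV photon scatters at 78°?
0.3237 (or 32.37%)

Calculate initial and final photon energies:

Initial: E₀ = 308.8 keV → λ₀ = 4.0150 pm
Compton shift: Δλ = 1.9219 pm
Final wavelength: λ' = 5.9369 pm
Final energy: E' = 208.8371 keV

Fractional energy loss:
(E₀ - E')/E₀ = (308.8000 - 208.8371)/308.8000
= 99.9629/308.8000
= 0.3237
= 32.37%

(Intermediate values are shown rounded; full precision is carried through to the final answer.)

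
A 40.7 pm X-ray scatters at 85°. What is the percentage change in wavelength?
5.4419%

Calculate the Compton shift:
Δλ = λ_C(1 - cos(85°))
Δλ = 2.4263 × (1 - cos(85°))
Δλ = 2.4263 × 0.9128
Δλ = 2.2148 pm

Percentage change:
(Δλ/λ₀) × 100 = (2.2148/40.7) × 100
= 5.4419%

(Intermediate values are shown rounded; full precision is carried through to the final answer.)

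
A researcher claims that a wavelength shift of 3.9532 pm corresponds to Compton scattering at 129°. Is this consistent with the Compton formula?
Yes, consistent

Calculate the expected shift for θ = 129°:

Δλ_expected = λ_C(1 - cos(129°))
Δλ_expected = 2.4263 × (1 - cos(129°))
Δλ_expected = 2.4263 × 1.6293
Δλ_expected = 3.9532 pm

Given shift: 3.9532 pm
Expected shift: 3.9532 pm
Difference: 0.0000 pm

The values match. This is consistent with Compton scattering at the stated angle.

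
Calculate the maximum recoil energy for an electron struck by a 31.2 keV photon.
3.3953 keV

Maximum energy transfer occurs at θ = 180° (backscattering).

Initial photon: E₀ = 31.2 keV → λ₀ = 39.7385 pm

Maximum Compton shift (at 180°):
Δλ_max = 2λ_C = 2 × 2.4263 = 4.8526 pm

Final wavelength:
λ' = 39.7385 + 4.8526 = 44.5911 pm

Minimum photon energy (maximum energy to electron):
E'_min = hc/λ' = 27.8047 keV

Maximum electron kinetic energy:
K_max = E₀ - E'_min = 31.2000 - 27.8047 = 3.3953 keV

(Intermediate values are shown rounded; full precision is carried through to the final answer.)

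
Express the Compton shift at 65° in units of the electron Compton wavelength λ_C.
0.5774 λ_C

The Compton shift formula is:
Δλ = λ_C(1 - cos θ)

Dividing both sides by λ_C:
Δλ/λ_C = 1 - cos θ

For θ = 65°:
Δλ/λ_C = 1 - cos(65°)
Δλ/λ_C = 1 - 0.4226
Δλ/λ_C = 0.5774

This means the shift is 0.5774 × λ_C = 1.4009 pm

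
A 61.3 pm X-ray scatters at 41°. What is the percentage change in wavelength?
0.9709%

Calculate the Compton shift:
Δλ = λ_C(1 - cos(41°))
Δλ = 2.4263 × (1 - cos(41°))
Δλ = 2.4263 × 0.2453
Δλ = 0.5952 pm

Percentage change:
(Δλ/λ₀) × 100 = (0.5952/61.3) × 100
= 0.9709%

(Intermediate values are shown rounded; full precision is carried through to the final answer.)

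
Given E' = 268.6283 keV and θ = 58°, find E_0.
356.8000 keV

Convert final energy to wavelength (hc ≈ 1239.842 keV·pm):
λ' = hc/E' = 1239.842 / 268.6283 = 4.6155 pm

Calculate the Compton shift:
Δλ = λ_C(1 - cos(58°))
Δλ = 2.4263 × (1 - cos(58°))
Δλ = 1.1406 pm

Initial wavelength:
λ = λ' - Δλ = 4.6155 - 1.1406 = 3.4749 pm

Initial energy:
E = hc/λ = 1239.842 / 3.4749 = 356.8000 keV

(Intermediate values are shown rounded; full precision is carried through to the final answer.)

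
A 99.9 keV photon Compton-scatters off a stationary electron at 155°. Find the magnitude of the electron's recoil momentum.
9.0151e-23 kg·m/s

The electron is initially at rest, so by conservation of momentum:
p⃗_e = p⃗₀ − p⃗'  (incident photon momentum minus scattered photon momentum)

Photon momentum magnitudes (p = h/λ = E/c):
λ₀ = hc/E₀ = 12.4108 pm → p₀ = h/λ₀ = 5.3389e-23 kg·m/s
Δλ = λ_C(1 − cos 155°) = 4.6253 pm
λ' = 17.0361 pm → p' = h/λ' = 3.8894e-23 kg·m/s

The scattered photon makes angle θ = 155° with the incident direction, so by the law of cosines:
|p⃗_e|² = p₀² + p'² − 2p₀p'cos θ
|p⃗_e|² = (5.3389e-23)² + (3.8894e-23)² − 2·5.3389e-23·3.8894e-23·cos(155°)
|p⃗_e| = 9.0151e-23 kg·m/s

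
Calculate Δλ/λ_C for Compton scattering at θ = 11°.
0.0184 λ_C

The Compton shift formula is:
Δλ = λ_C(1 - cos θ)

Dividing both sides by λ_C:
Δλ/λ_C = 1 - cos θ

For θ = 11°:
Δλ/λ_C = 1 - cos(11°)
Δλ/λ_C = 1 - 0.9816
Δλ/λ_C = 0.0184

This means the shift is 0.0184 × λ_C = 0.0446 pm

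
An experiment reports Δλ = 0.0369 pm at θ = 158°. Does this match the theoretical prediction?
No, inconsistent

Calculate the expected shift for θ = 158°:

Δλ_expected = λ_C(1 - cos(158°))
Δλ_expected = 2.4263 × (1 - cos(158°))
Δλ_expected = 2.4263 × 1.9272
Δλ_expected = 4.6759 pm

Given shift: 0.0369 pm
Expected shift: 4.6759 pm
Difference: 4.6391 pm

The values do not match. The given shift corresponds to θ ≈ 10.0°, not 158°.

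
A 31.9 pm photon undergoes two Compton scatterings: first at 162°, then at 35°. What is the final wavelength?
37.0727 pm

Apply Compton shift twice:

First scattering at θ₁ = 162°:
Δλ₁ = λ_C(1 - cos(162°))
Δλ₁ = 2.4263 × 1.9511
Δλ₁ = 4.7339 pm

After first scattering:
λ₁ = 31.9 + 4.7339 = 36.6339 pm

Second scattering at θ₂ = 35°:
Δλ₂ = λ_C(1 - cos(35°))
Δλ₂ = 2.4263 × 0.1808
Δλ₂ = 0.4388 pm

Final wavelength:
λ₂ = 36.6339 + 0.4388 = 37.0727 pm

Total shift: Δλ_total = 4.7339 + 0.4388 = 5.1727 pm

(Intermediate values are shown rounded; full precision is carried through to the final answer.)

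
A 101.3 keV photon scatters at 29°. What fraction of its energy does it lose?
0.0243 (or 2.43%)

Calculate initial and final photon energies:

Initial: E₀ = 101.3 keV → λ₀ = 12.2393 pm
Compton shift: Δλ = 0.3042 pm
Final wavelength: λ' = 12.5435 pm
Final energy: E' = 98.8432 keV

Fractional energy loss:
(E₀ - E')/E₀ = (101.3000 - 98.8432)/101.3000
= 2.4568/101.3000
= 0.0243
= 2.43%

(Intermediate values are shown rounded; full precision is carried through to the final answer.)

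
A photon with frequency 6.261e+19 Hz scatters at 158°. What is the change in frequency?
3.093e+19 Hz (decrease)

Convert frequency to wavelength (c = 299792458 m/s):
λ₀ = c/f₀ = 299792458/6.261e+19 = 4.7882520e-12 m = 4.7883 pm

Calculate Compton shift:
Δλ = λ_C(1 - cos(158°)) = 4.6759 pm

Final wavelength:
λ' = λ₀ + Δλ = 4.7883 + 4.6759 = 9.4642 pm

Final frequency:
f' = c/λ' = 299792458/9.4641979e-12 = 3.1676478e+19 Hz

Frequency shift (decrease):
Δf = f₀ - f' = 6.261e+19 - 3.1676478e+19 = 3.093e+19 Hz

(Intermediate values are shown rounded; full precision is carried through to the final answer.)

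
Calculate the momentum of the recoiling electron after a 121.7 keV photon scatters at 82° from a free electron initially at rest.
7.8526e-23 kg·m/s

The electron is initially at rest, so by conservation of momentum:
p⃗_e = p⃗₀ − p⃗'  (incident photon momentum minus scattered photon momentum)

Photon momentum magnitudes (p = h/λ = E/c):
λ₀ = hc/E₀ = 10.1877 pm → p₀ = h/λ₀ = 6.5040e-23 kg·m/s
Δλ = λ_C(1 − cos 82°) = 2.0886 pm
λ' = 12.2763 pm → p' = h/λ' = 5.3974e-23 kg·m/s

The scattered photon makes angle θ = 82° with the incident direction, so by the law of cosines:
|p⃗_e|² = p₀² + p'² − 2p₀p'cos θ
|p⃗_e|² = (6.5040e-23)² + (5.3974e-23)² − 2·6.5040e-23·5.3974e-23·cos(82°)
|p⃗_e| = 7.8526e-23 kg·m/s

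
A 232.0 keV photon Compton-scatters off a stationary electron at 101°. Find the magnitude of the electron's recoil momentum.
1.6018e-22 kg·m/s

The electron is initially at rest, so by conservation of momentum:
p⃗_e = p⃗₀ − p⃗'  (incident photon momentum minus scattered photon momentum)

Photon momentum magnitudes (p = h/λ = E/c):
λ₀ = hc/E₀ = 5.3441 pm → p₀ = h/λ₀ = 1.2399e-22 kg·m/s
Δλ = λ_C(1 − cos 101°) = 2.8893 pm
λ' = 8.2334 pm → p' = h/λ' = 8.0478e-23 kg·m/s

The scattered photon makes angle θ = 101° with the incident direction, so by the law of cosines:
|p⃗_e|² = p₀² + p'² − 2p₀p'cos θ
|p⃗_e|² = (1.2399e-22)² + (8.0478e-23)² − 2·1.2399e-22·8.0478e-23·cos(101°)
|p⃗_e| = 1.6018e-22 kg·m/s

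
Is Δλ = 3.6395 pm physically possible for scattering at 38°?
No, inconsistent

Calculate the expected shift for θ = 38°:

Δλ_expected = λ_C(1 - cos(38°))
Δλ_expected = 2.4263 × (1 - cos(38°))
Δλ_expected = 2.4263 × 0.2120
Δλ_expected = 0.5144 pm

Given shift: 3.6395 pm
Expected shift: 0.5144 pm
Difference: 3.1251 pm

The values do not match. The given shift corresponds to θ ≈ 120.0°, not 38°.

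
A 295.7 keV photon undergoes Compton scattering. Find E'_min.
137.0669 keV (at θ = 180°)

The scattered photon has minimum energy when its wavelength is maximum, i.e., when the Compton shift Δλ = λ_C(1 − cos θ) is maximum. This occurs at θ = 180° (backscattering), giving Δλ_max = 2λ_C = 4.8526 pm.

Initial wavelength: λ₀ = hc/E₀ = 4.1929 pm
Maximum final wavelength: λ'_max = λ₀ + 2λ_C = 4.1929 + 4.8526 = 9.0455 pm
Minimum final energy: E'_min = hc/λ'_max = 137.0669 keV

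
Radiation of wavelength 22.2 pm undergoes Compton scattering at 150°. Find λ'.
26.7276 pm

Using the Compton formula: λ' = λ + λ_C(1 − cos θ)

For θ = 150°, cos θ = -√3/2 (exact) ≈ -0.8660, so:
1 − cos 150° = 1 − (-√3/2) ≈ 1.8660

Δλ = λ_C × 1.8660 = 2.4263 × 1.8660 = 4.5276 pm

λ' = 22.2 + 4.5276 = 26.7276 pm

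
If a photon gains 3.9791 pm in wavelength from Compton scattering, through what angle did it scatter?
129.79°

From the Compton formula Δλ = λ_C(1 - cos θ), we can solve for θ:

cos θ = 1 - Δλ/λ_C

Given:
- Δλ = 3.9791 pm
- λ_C = h/(m_e·c) ≈ 2.42631024 pm

cos θ = 1 - 3.9791/2.42631024
cos θ = 1 - 1.639980
cos θ = -0.639980

θ = arccos(-0.639980)
θ = 129.79°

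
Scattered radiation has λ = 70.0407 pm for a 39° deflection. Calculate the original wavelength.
69.5000 pm

From λ' = λ + Δλ, we have λ = λ' - Δλ

First calculate the Compton shift:
Δλ = λ_C(1 - cos θ)
Δλ = 2.4263 × (1 - cos(39°))
Δλ = 2.4263 × 0.2229
Δλ = 0.5407 pm

Initial wavelength:
λ = λ' - Δλ
λ = 70.0407 - 0.5407
λ = 69.5000 pm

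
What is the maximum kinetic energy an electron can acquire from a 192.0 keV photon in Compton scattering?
82.3778 keV

Maximum energy transfer occurs at θ = 180° (backscattering).

Initial photon: E₀ = 192.0 keV → λ₀ = 6.4575 pm

Maximum Compton shift (at 180°):
Δλ_max = 2λ_C = 2 × 2.4263 = 4.8526 pm

Final wavelength:
λ' = 6.4575 + 4.8526 = 11.3101 pm

Minimum photon energy (maximum energy to electron):
E'_min = hc/λ' = 109.6222 keV

Maximum electron kinetic energy:
K_max = E₀ - E'_min = 192.0000 - 109.6222 = 82.3778 keV

(Intermediate values are shown rounded; full precision is carried through to the final answer.)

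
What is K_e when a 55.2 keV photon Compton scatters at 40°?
1.3607 keV

By energy conservation: K_e = E_initial - E_final

First find the scattered photon energy:
Initial wavelength: λ = hc/E = 22.4609 pm
Compton shift: Δλ = λ_C(1 - cos(40°)) = 0.5676 pm
Final wavelength: λ' = 22.4609 + 0.5676 = 23.0286 pm
Final photon energy: E' = hc/λ' = 53.8393 keV

Electron kinetic energy:
K_e = E - E' = 55.2000 - 53.8393 = 1.3607 keV

(Intermediate values are shown rounded; full precision is carried through to the final answer.)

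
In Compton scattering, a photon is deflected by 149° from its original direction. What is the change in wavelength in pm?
4.5061 pm

Using the Compton scattering formula:
Δλ = λ_C(1 - cos θ)

where λ_C = h/(m_e·c) ≈ 2.4263 pm is the Compton wavelength of an electron.

For θ = 149°:
cos(149°) = -0.8572
1 - cos(149°) = 1.8572

Δλ = 2.4263 × 1.8572
Δλ = 4.5061 pm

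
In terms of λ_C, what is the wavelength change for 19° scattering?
0.0545 λ_C

The Compton shift formula is:
Δλ = λ_C(1 - cos θ)

Dividing both sides by λ_C:
Δλ/λ_C = 1 - cos θ

For θ = 19°:
Δλ/λ_C = 1 - cos(19°)
Δλ/λ_C = 1 - 0.9455
Δλ/λ_C = 0.0545

This means the shift is 0.0545 × λ_C = 0.1322 pm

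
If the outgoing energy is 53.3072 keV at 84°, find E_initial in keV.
58.8000 keV

Convert final energy to wavelength (hc ≈ 1239.842 keV·pm):
λ' = hc/E' = 1239.842 / 53.3072 = 23.2584 pm

Calculate the Compton shift:
Δλ = λ_C(1 - cos(84°))
Δλ = 2.4263 × (1 - cos(84°))
Δλ = 2.1727 pm

Initial wavelength:
λ = λ' - Δλ = 23.2584 - 2.1727 = 21.0857 pm

Initial energy:
E = hc/λ = 1239.842 / 21.0857 = 58.8000 keV

(Intermediate values are shown rounded; full precision is carried through to the final answer.)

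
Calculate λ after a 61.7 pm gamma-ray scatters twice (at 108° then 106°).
67.9712 pm

Apply Compton shift twice:

First scattering at θ₁ = 108°:
Δλ₁ = λ_C(1 - cos(108°))
Δλ₁ = 2.4263 × 1.3090
Δλ₁ = 3.1761 pm

After first scattering:
λ₁ = 61.7 + 3.1761 = 64.8761 pm

Second scattering at θ₂ = 106°:
Δλ₂ = λ_C(1 - cos(106°))
Δλ₂ = 2.4263 × 1.2756
Δλ₂ = 3.0951 pm

Final wavelength:
λ₂ = 64.8761 + 3.0951 = 67.9712 pm

Total shift: Δλ_total = 3.1761 + 3.0951 = 6.2712 pm

(Intermediate values are shown rounded; full precision is carried through to the final answer.)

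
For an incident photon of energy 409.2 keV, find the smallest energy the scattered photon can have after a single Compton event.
157.2897 keV (at θ = 180°)

The scattered photon has minimum energy when its wavelength is maximum, i.e., when the Compton shift Δλ = λ_C(1 − cos θ) is maximum. This occurs at θ = 180° (backscattering), giving Δλ_max = 2λ_C = 4.8526 pm.

Initial wavelength: λ₀ = hc/E₀ = 3.0299 pm
Maximum final wavelength: λ'_max = λ₀ + 2λ_C = 3.0299 + 4.8526 = 7.8825 pm
Minimum final energy: E'_min = hc/λ'_max = 157.2897 keV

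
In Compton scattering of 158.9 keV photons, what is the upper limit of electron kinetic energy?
60.9296 keV

Maximum energy transfer occurs at θ = 180° (backscattering).

Initial photon: E₀ = 158.9 keV → λ₀ = 7.8027 pm

Maximum Compton shift (at 180°):
Δλ_max = 2λ_C = 2 × 2.4263 = 4.8526 pm

Final wavelength:
λ' = 7.8027 + 4.8526 = 12.6553 pm

Minimum photon energy (maximum energy to electron):
E'_min = hc/λ' = 97.9704 keV

Maximum electron kinetic energy:
K_max = E₀ - E'_min = 158.9000 - 97.9704 = 60.9296 keV

(Intermediate values are shown rounded; full precision is carried through to the final answer.)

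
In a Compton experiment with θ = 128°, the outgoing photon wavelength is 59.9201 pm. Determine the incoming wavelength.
56.0000 pm

From λ' = λ + Δλ, we have λ = λ' - Δλ

First calculate the Compton shift:
Δλ = λ_C(1 - cos θ)
Δλ = 2.4263 × (1 - cos(128°))
Δλ = 2.4263 × 1.6157
Δλ = 3.9201 pm

Initial wavelength:
λ = λ' - Δλ
λ = 59.9201 - 3.9201
λ = 56.0000 pm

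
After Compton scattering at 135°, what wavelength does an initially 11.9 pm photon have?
16.0420 pm

Using the Compton formula: λ' = λ + λ_C(1 − cos θ)

For θ = 135°, cos θ = -√2/2 (exact) ≈ -0.7071, so:
1 − cos 135° = 1 − (-√2/2) ≈ 1.7071

Δλ = λ_C × 1.7071 = 2.4263 × 1.7071 = 4.1420 pm

λ' = 11.9 + 4.1420 = 16.0420 pm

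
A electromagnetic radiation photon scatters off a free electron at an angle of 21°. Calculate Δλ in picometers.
0.1612 pm

Using the Compton scattering formula:
Δλ = λ_C(1 - cos θ)

where λ_C = h/(m_e·c) ≈ 2.4263 pm is the Compton wavelength of an electron.

For θ = 21°:
cos(21°) = 0.9336
1 - cos(21°) = 0.0664

Δλ = 2.4263 × 0.0664
Δλ = 0.1612 pm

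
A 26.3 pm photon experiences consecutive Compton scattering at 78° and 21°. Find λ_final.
28.3830 pm

Apply Compton shift twice:

First scattering at θ₁ = 78°:
Δλ₁ = λ_C(1 - cos(78°))
Δλ₁ = 2.4263 × 0.7921
Δλ₁ = 1.9219 pm

After first scattering:
λ₁ = 26.3 + 1.9219 = 28.2219 pm

Second scattering at θ₂ = 21°:
Δλ₂ = λ_C(1 - cos(21°))
Δλ₂ = 2.4263 × 0.0664
Δλ₂ = 0.1612 pm

Final wavelength:
λ₂ = 28.2219 + 0.1612 = 28.3830 pm

Total shift: Δλ_total = 1.9219 + 0.1612 = 2.0830 pm

(Intermediate values are shown rounded; full precision is carried through to the final answer.)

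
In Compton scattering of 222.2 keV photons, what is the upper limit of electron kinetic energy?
103.3554 keV

Maximum energy transfer occurs at θ = 180° (backscattering).

Initial photon: E₀ = 222.2 keV → λ₀ = 5.5798 pm

Maximum Compton shift (at 180°):
Δλ_max = 2λ_C = 2 × 2.4263 = 4.8526 pm

Final wavelength:
λ' = 5.5798 + 4.8526 = 10.4325 pm

Minimum photon energy (maximum energy to electron):
E'_min = hc/λ' = 118.8446 keV

Maximum electron kinetic energy:
K_max = E₀ - E'_min = 222.2000 - 118.8446 = 103.3554 keV

(Intermediate values are shown rounded; full precision is carried through to the final answer.)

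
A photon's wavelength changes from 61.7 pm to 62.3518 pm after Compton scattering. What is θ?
43.00°

First find the wavelength shift:
Δλ = λ' - λ = 62.3518 - 61.7 = 0.6518 pm

Using Δλ = λ_C(1 - cos θ), with λ_C = h/(m_e·c) ≈ 2.42631024 pm:
cos θ = 1 - Δλ/λ_C
cos θ = 1 - 0.6518/2.42631024
cos θ = 0.731362

θ = arccos(0.731362)
θ = 43.00°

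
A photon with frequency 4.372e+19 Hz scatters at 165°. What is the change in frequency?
1.794e+19 Hz (decrease)

Convert frequency to wavelength (c = 299792458 m/s):
λ₀ = c/f₀ = 299792458/4.372e+19 = 6.8571011e-12 m = 6.8571 pm

Calculate Compton shift:
Δλ = λ_C(1 - cos(165°)) = 4.7699 pm

Final wavelength:
λ' = λ₀ + Δλ = 6.8571 + 4.7699 = 11.6270 pm

Final frequency:
f' = c/λ' = 299792458/1.1627047e-11 = 2.5784058e+19 Hz

Frequency shift (decrease):
Δf = f₀ - f' = 4.372e+19 - 2.5784058e+19 = 1.794e+19 Hz

(Intermediate values are shown rounded; full precision is carried through to the final answer.)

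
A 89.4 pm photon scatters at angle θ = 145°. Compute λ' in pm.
93.8138 pm

Using the Compton scattering formula:
λ' = λ + Δλ = λ + λ_C(1 - cos θ)

Given:
- Initial wavelength λ = 89.4 pm
- Scattering angle θ = 145°
- Compton wavelength λ_C ≈ 2.4263 pm

Calculate the shift:
Δλ = 2.4263 × (1 - cos(145°))
Δλ = 2.4263 × 1.8192
Δλ = 4.4138 pm

Final wavelength:
λ' = 89.4 + 4.4138 = 93.8138 pm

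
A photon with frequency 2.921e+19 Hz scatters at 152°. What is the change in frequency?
8.997e+18 Hz (decrease)

Convert frequency to wavelength (c = 299792458 m/s):
λ₀ = c/f₀ = 299792458/2.921e+19 = 1.0263350e-11 m = 10.2634 pm

Calculate Compton shift:
Δλ = λ_C(1 - cos(152°)) = 4.5686 pm

Final wavelength:
λ' = λ₀ + Δλ = 10.2634 + 4.5686 = 14.8320 pm

Final frequency:
f' = c/λ' = 299792458/1.4831965e-11 = 2.0212592e+19 Hz

Frequency shift (decrease):
Δf = f₀ - f' = 2.921e+19 - 2.0212592e+19 = 8.997e+18 Hz

(Intermediate values are shown rounded; full precision is carried through to the final answer.)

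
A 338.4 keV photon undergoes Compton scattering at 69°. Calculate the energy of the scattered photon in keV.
237.4888 keV

First convert energy to wavelength:
λ = hc/E, with hc ≈ 1239.842 keV·pm (i.e. 1239.842 eV·nm)

For E = 338.4 keV = 338400 eV:
λ = 1239.842 keV·pm / 338.4 keV
λ = 3.6638 pm

Calculate the Compton shift:
Δλ = λ_C(1 - cos(69°)) = 2.4263 × 0.6416
Δλ = 1.5568 pm

Final wavelength:
λ' = 3.6638 + 1.5568 = 5.2206 pm

Final energy:
E' = hc/λ' = 1239.842 / 5.2206 = 237.4888 keV

(Intermediate values are shown rounded; full precision is carried through to the final answer.)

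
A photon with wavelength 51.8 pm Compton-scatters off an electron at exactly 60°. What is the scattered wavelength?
53.0132 pm

Using the Compton formula: λ' = λ + λ_C(1 − cos θ)

For θ = 60°, cos θ = 1/2 (exact) = 0.5000, so:
1 − cos 60° = 1 − (1/2) = 0.5000

Δλ = λ_C × 0.5000 = 2.4263 × 0.5000 = 1.2132 pm

λ' = 51.8 + 1.2132 = 53.0132 pm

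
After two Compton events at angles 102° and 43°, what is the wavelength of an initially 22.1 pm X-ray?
25.6826 pm

Apply Compton shift twice:

First scattering at θ₁ = 102°:
Δλ₁ = λ_C(1 - cos(102°))
Δλ₁ = 2.4263 × 1.2079
Δλ₁ = 2.9308 pm

After first scattering:
λ₁ = 22.1 + 2.9308 = 25.0308 pm

Second scattering at θ₂ = 43°:
Δλ₂ = λ_C(1 - cos(43°))
Δλ₂ = 2.4263 × 0.2686
Δλ₂ = 0.6518 pm

Final wavelength:
λ₂ = 25.0308 + 0.6518 = 25.6826 pm

Total shift: Δλ_total = 2.9308 + 0.6518 = 3.5826 pm

(Intermediate values are shown rounded; full precision is carried through to the final answer.)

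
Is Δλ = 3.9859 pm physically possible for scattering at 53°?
No, inconsistent

Calculate the expected shift for θ = 53°:

Δλ_expected = λ_C(1 - cos(53°))
Δλ_expected = 2.4263 × (1 - cos(53°))
Δλ_expected = 2.4263 × 0.3982
Δλ_expected = 0.9661 pm

Given shift: 3.9859 pm
Expected shift: 0.9661 pm
Difference: 3.0198 pm

The values do not match. The given shift corresponds to θ ≈ 130.0°, not 53°.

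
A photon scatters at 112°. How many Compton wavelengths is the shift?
1.3746 λ_C

The Compton shift formula is:
Δλ = λ_C(1 - cos θ)

Dividing both sides by λ_C:
Δλ/λ_C = 1 - cos θ

For θ = 112°:
Δλ/λ_C = 1 - cos(112°)
Δλ/λ_C = 1 - -0.3746
Δλ/λ_C = 1.3746

This means the shift is 1.3746 × λ_C = 3.3352 pm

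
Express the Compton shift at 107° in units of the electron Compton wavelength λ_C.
1.2924 λ_C

The Compton shift formula is:
Δλ = λ_C(1 - cos θ)

Dividing both sides by λ_C:
Δλ/λ_C = 1 - cos θ

For θ = 107°:
Δλ/λ_C = 1 - cos(107°)
Δλ/λ_C = 1 - -0.2924
Δλ/λ_C = 1.2924

This means the shift is 1.2924 × λ_C = 3.1357 pm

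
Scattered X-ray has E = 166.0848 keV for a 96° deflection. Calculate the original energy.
259.1001 keV

Convert final energy to wavelength (hc ≈ 1239.842 keV·pm):
λ' = hc/E' = 1239.842 / 166.0848 = 7.4651 pm

Calculate the Compton shift:
Δλ = λ_C(1 - cos(96°))
Δλ = 2.4263 × (1 - cos(96°))
Δλ = 2.6799 pm

Initial wavelength:
λ = λ' - Δλ = 7.4651 - 2.6799 = 4.7852 pm

Initial energy:
E = hc/λ = 1239.842 / 4.7852 = 259.1001 keV

(Intermediate values are shown rounded; full precision is carried through to the final answer.)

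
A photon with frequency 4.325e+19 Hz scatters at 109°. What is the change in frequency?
1.371e+19 Hz (decrease)

Convert frequency to wavelength (c = 299792458 m/s):
λ₀ = c/f₀ = 299792458/4.325e+19 = 6.9316175e-12 m = 6.9316 pm

Calculate Compton shift:
Δλ = λ_C(1 - cos(109°)) = 3.2162 pm

Final wavelength:
λ' = λ₀ + Δλ = 6.9316 + 3.2162 = 10.1479 pm

Final frequency:
f' = c/λ' = 299792458/1.0147857e-11 = 2.9542440e+19 Hz

Frequency shift (decrease):
Δf = f₀ - f' = 4.325e+19 - 2.9542440e+19 = 1.371e+19 Hz

(Intermediate values are shown rounded; full precision is carried through to the final answer.)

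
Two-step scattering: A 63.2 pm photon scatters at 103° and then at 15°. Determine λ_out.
66.2548 pm

Apply Compton shift twice:

First scattering at θ₁ = 103°:
Δλ₁ = λ_C(1 - cos(103°))
Δλ₁ = 2.4263 × 1.2250
Δλ₁ = 2.9721 pm

After first scattering:
λ₁ = 63.2 + 2.9721 = 66.1721 pm

Second scattering at θ₂ = 15°:
Δλ₂ = λ_C(1 - cos(15°))
Δλ₂ = 2.4263 × 0.0341
Δλ₂ = 0.0827 pm

Final wavelength:
λ₂ = 66.1721 + 0.0827 = 66.2548 pm

Total shift: Δλ_total = 2.9721 + 0.0827 = 3.0548 pm

(Intermediate values are shown rounded; full precision is carried through to the final answer.)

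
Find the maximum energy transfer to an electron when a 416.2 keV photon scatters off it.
257.8868 keV

Maximum energy transfer occurs at θ = 180° (backscattering).

Initial photon: E₀ = 416.2 keV → λ₀ = 2.9790 pm

Maximum Compton shift (at 180°):
Δλ_max = 2λ_C = 2 × 2.4263 = 4.8526 pm

Final wavelength:
λ' = 2.9790 + 4.8526 = 7.8316 pm

Minimum photon energy (maximum energy to electron):
E'_min = hc/λ' = 158.3132 keV

Maximum electron kinetic energy:
K_max = E₀ - E'_min = 416.2000 - 158.3132 = 257.8868 keV

(Intermediate values are shown rounded; full precision is carried through to the final answer.)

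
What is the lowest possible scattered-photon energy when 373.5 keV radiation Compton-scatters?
151.7156 keV (at θ = 180°)

The scattered photon has minimum energy when its wavelength is maximum, i.e., when the Compton shift Δλ = λ_C(1 − cos θ) is maximum. This occurs at θ = 180° (backscattering), giving Δλ_max = 2λ_C = 4.8526 pm.

Initial wavelength: λ₀ = hc/E₀ = 3.3195 pm
Maximum final wavelength: λ'_max = λ₀ + 2λ_C = 3.3195 + 4.8526 = 8.1721 pm
Minimum final energy: E'_min = hc/λ'_max = 151.7156 keV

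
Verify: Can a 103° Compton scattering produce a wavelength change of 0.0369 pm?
No, inconsistent

Calculate the expected shift for θ = 103°:

Δλ_expected = λ_C(1 - cos(103°))
Δλ_expected = 2.4263 × (1 - cos(103°))
Δλ_expected = 2.4263 × 1.2250
Δλ_expected = 2.9721 pm

Given shift: 0.0369 pm
Expected shift: 2.9721 pm
Difference: 2.9353 pm

The values do not match. The given shift corresponds to θ ≈ 10.0°, not 103°.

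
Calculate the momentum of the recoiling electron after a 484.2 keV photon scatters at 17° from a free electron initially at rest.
7.5664e-23 kg·m/s

The electron is initially at rest, so by conservation of momentum:
p⃗_e = p⃗₀ − p⃗'  (incident photon momentum minus scattered photon momentum)

Photon momentum magnitudes (p = h/λ = E/c):
λ₀ = hc/E₀ = 2.5606 pm → p₀ = h/λ₀ = 2.5877e-22 kg·m/s
Δλ = λ_C(1 − cos 17°) = 0.1060 pm
λ' = 2.6666 pm → p' = h/λ' = 2.4848e-22 kg·m/s

The scattered photon makes angle θ = 17° with the incident direction, so by the law of cosines:
|p⃗_e|² = p₀² + p'² − 2p₀p'cos θ
|p⃗_e|² = (2.5877e-22)² + (2.4848e-22)² − 2·2.5877e-22·2.4848e-22·cos(17°)
|p⃗_e| = 7.5664e-23 kg·m/s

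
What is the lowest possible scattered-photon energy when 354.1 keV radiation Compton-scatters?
148.4128 keV (at θ = 180°)

The scattered photon has minimum energy when its wavelength is maximum, i.e., when the Compton shift Δλ = λ_C(1 − cos θ) is maximum. This occurs at θ = 180° (backscattering), giving Δλ_max = 2λ_C = 4.8526 pm.

Initial wavelength: λ₀ = hc/E₀ = 3.5014 pm
Maximum final wavelength: λ'_max = λ₀ + 2λ_C = 3.5014 + 4.8526 = 8.3540 pm
Minimum final energy: E'_min = hc/λ'_max = 148.4128 keV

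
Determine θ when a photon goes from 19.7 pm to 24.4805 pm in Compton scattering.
166.00°

First find the wavelength shift:
Δλ = λ' - λ = 24.4805 - 19.7 = 4.7805 pm

Using Δλ = λ_C(1 - cos θ), with λ_C = h/(m_e·c) ≈ 2.42631024 pm:
cos θ = 1 - Δλ/λ_C
cos θ = 1 - 4.7805/2.42631024
cos θ = -0.970276

θ = arccos(-0.970276)
θ = 166.00°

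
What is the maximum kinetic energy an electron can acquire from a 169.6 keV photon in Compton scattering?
67.6645 keV

Maximum energy transfer occurs at θ = 180° (backscattering).

Initial photon: E₀ = 169.6 keV → λ₀ = 7.3104 pm

Maximum Compton shift (at 180°):
Δλ_max = 2λ_C = 2 × 2.4263 = 4.8526 pm

Final wavelength:
λ' = 7.3104 + 4.8526 = 12.1630 pm

Minimum photon energy (maximum energy to electron):
E'_min = hc/λ' = 101.9355 keV

Maximum electron kinetic energy:
K_max = E₀ - E'_min = 169.6000 - 101.9355 = 67.6645 keV

(Intermediate values are shown rounded; full precision is carried through to the final answer.)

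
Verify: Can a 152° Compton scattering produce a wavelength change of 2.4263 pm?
No, inconsistent

Calculate the expected shift for θ = 152°:

Δλ_expected = λ_C(1 - cos(152°))
Δλ_expected = 2.4263 × (1 - cos(152°))
Δλ_expected = 2.4263 × 1.8829
Δλ_expected = 4.5686 pm

Given shift: 2.4263 pm
Expected shift: 4.5686 pm
Difference: 2.1423 pm

The values do not match. The given shift corresponds to θ ≈ 90.0°, not 152°.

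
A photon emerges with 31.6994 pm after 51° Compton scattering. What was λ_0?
30.8000 pm

From λ' = λ + Δλ, we have λ = λ' - Δλ

First calculate the Compton shift:
Δλ = λ_C(1 - cos θ)
Δλ = 2.4263 × (1 - cos(51°))
Δλ = 2.4263 × 0.3707
Δλ = 0.8994 pm

Initial wavelength:
λ = λ' - Δλ
λ = 31.6994 - 0.8994
λ = 30.8000 pm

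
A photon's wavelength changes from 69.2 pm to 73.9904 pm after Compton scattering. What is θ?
167.00°

First find the wavelength shift:
Δλ = λ' - λ = 73.9904 - 69.2 = 4.7904 pm

Using Δλ = λ_C(1 - cos θ), with λ_C = h/(m_e·c) ≈ 2.42631024 pm:
cos θ = 1 - Δλ/λ_C
cos θ = 1 - 4.7904/2.42631024
cos θ = -0.974356

θ = arccos(-0.974356)
θ = 167.00°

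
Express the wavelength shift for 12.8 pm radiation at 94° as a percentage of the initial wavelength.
20.2778%

Calculate the Compton shift:
Δλ = λ_C(1 - cos(94°))
Δλ = 2.4263 × (1 - cos(94°))
Δλ = 2.4263 × 1.0698
Δλ = 2.5956 pm

Percentage change:
(Δλ/λ₀) × 100 = (2.5956/12.8) × 100
= 20.2778%

(Intermediate values are shown rounded; full precision is carried through to the final answer.)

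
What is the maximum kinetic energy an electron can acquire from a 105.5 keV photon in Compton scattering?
30.8318 keV

Maximum energy transfer occurs at θ = 180° (backscattering).

Initial photon: E₀ = 105.5 keV → λ₀ = 11.7521 pm

Maximum Compton shift (at 180°):
Δλ_max = 2λ_C = 2 × 2.4263 = 4.8526 pm

Final wavelength:
λ' = 11.7521 + 4.8526 = 16.6047 pm

Minimum photon energy (maximum energy to electron):
E'_min = hc/λ' = 74.6682 keV

Maximum electron kinetic energy:
K_max = E₀ - E'_min = 105.5000 - 74.6682 = 30.8318 keV

(Intermediate values are shown rounded; full precision is carried through to the final answer.)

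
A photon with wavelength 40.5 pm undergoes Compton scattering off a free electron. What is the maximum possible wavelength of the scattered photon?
45.3526 pm (at θ = 180°)

The Compton shift is Δλ = λ_C(1 − cos θ).

Since cos θ ranges from −1 to 1, the factor (1 − cos θ) ranges from 0 to 2; the maximum shift occurs at θ = 180° (backscattering):
Δλ_max = 2λ_C = 2 × 2.4263 pm = 4.8526 pm

Maximum scattered wavelength:
λ'_max = λ₀ + Δλ_max = 40.5 + 4.8526 = 45.3526 pm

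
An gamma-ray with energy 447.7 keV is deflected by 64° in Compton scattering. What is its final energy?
300.0553 keV

First convert energy to wavelength:
λ = hc/E, with hc ≈ 1239.842 keV·pm (i.e. 1239.842 eV·nm)

For E = 447.7 keV = 447700 eV:
λ = 1239.842 keV·pm / 447.7 keV
λ = 2.7694 pm

Calculate the Compton shift:
Δλ = λ_C(1 - cos(64°)) = 2.4263 × 0.5616
Δλ = 1.3627 pm

Final wavelength:
λ' = 2.7694 + 1.3627 = 4.1320 pm

Final energy:
E' = hc/λ' = 1239.842 / 4.1320 = 300.0553 keV

(Intermediate values are shown rounded; full precision is carried through to the final answer.)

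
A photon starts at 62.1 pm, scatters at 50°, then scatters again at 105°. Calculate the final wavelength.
66.0210 pm

Apply Compton shift twice:

First scattering at θ₁ = 50°:
Δλ₁ = λ_C(1 - cos(50°))
Δλ₁ = 2.4263 × 0.3572
Δλ₁ = 0.8667 pm

After first scattering:
λ₁ = 62.1 + 0.8667 = 62.9667 pm

Second scattering at θ₂ = 105°:
Δλ₂ = λ_C(1 - cos(105°))
Δλ₂ = 2.4263 × 1.2588
Δλ₂ = 3.0543 pm

Final wavelength:
λ₂ = 62.9667 + 3.0543 = 66.0210 pm

Total shift: Δλ_total = 0.8667 + 3.0543 = 3.9210 pm

(Intermediate values are shown rounded; full precision is carried through to the final answer.)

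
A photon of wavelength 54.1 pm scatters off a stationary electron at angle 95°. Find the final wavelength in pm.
56.7378 pm

Using the Compton scattering formula:
λ' = λ + Δλ = λ + λ_C(1 - cos θ)

Given:
- Initial wavelength λ = 54.1 pm
- Scattering angle θ = 95°
- Compton wavelength λ_C ≈ 2.4263 pm

Calculate the shift:
Δλ = 2.4263 × (1 - cos(95°))
Δλ = 2.4263 × 1.0872
Δλ = 2.6378 pm

Final wavelength:
λ' = 54.1 + 2.6378 = 56.7378 pm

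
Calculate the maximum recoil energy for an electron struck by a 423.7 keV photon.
264.3136 keV

Maximum energy transfer occurs at θ = 180° (backscattering).

Initial photon: E₀ = 423.7 keV → λ₀ = 2.9262 pm

Maximum Compton shift (at 180°):
Δλ_max = 2λ_C = 2 × 2.4263 = 4.8526 pm

Final wavelength:
λ' = 2.9262 + 4.8526 = 7.7788 pm

Minimum photon energy (maximum energy to electron):
E'_min = hc/λ' = 159.3864 keV

Maximum electron kinetic energy:
K_max = E₀ - E'_min = 423.7000 - 159.3864 = 264.3136 keV

(Intermediate values are shown rounded; full precision is carried through to the final answer.)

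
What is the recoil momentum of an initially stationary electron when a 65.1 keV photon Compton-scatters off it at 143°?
5.9871e-23 kg·m/s

The electron is initially at rest, so by conservation of momentum:
p⃗_e = p⃗₀ − p⃗'  (incident photon momentum minus scattered photon momentum)

Photon momentum magnitudes (p = h/λ = E/c):
λ₀ = hc/E₀ = 19.0452 pm → p₀ = h/λ₀ = 3.4791e-23 kg·m/s
Δλ = λ_C(1 − cos 143°) = 4.3640 pm
λ' = 23.4092 pm → p' = h/λ' = 2.8305e-23 kg·m/s

The scattered photon makes angle θ = 143° with the incident direction, so by the law of cosines:
|p⃗_e|² = p₀² + p'² − 2p₀p'cos θ
|p⃗_e|² = (3.4791e-23)² + (2.8305e-23)² − 2·3.4791e-23·2.8305e-23·cos(143°)
|p⃗_e| = 5.9871e-23 kg·m/s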